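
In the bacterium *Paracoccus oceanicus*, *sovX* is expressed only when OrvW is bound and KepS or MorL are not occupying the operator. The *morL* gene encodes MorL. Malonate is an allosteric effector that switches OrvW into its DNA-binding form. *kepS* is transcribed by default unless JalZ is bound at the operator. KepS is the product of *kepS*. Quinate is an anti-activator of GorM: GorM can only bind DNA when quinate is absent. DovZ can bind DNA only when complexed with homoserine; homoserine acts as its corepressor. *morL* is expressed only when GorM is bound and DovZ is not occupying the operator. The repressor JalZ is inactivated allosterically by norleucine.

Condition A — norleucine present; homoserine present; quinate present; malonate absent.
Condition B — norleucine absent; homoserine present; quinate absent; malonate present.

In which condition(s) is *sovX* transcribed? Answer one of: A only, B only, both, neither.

B only

Condition A:
Norleucine is present, so JalZ is inactive.
With no repressor bound, *kepS* is transcribed.
So KepS is produced and active.
Homoserine is present, so DovZ is active.
Quinate is present, so GorM is inactive.
With repressor DovZ bound, *morL* is not transcribed.
So MorL is not produced.
Malonate is absent, so OrvW is inactive.
With repressor KepS bound, *sovX* is not transcribed.
→ *sovX* is OFF in A.
Condition B:
Norleucine is absent, so JalZ is active.
With repressor JalZ bound, *kepS* is not transcribed.
So KepS is not produced.
Homoserine is present, so DovZ is active.
Quinate is absent, so GorM is active.
With repressor DovZ bound, *morL* is not transcribed.
So MorL is not produced.
Malonate is present, so OrvW is active.
No repressor is bound and OrvW is active, so *sovX* is transcribed.
→ *sovX* is ON in B.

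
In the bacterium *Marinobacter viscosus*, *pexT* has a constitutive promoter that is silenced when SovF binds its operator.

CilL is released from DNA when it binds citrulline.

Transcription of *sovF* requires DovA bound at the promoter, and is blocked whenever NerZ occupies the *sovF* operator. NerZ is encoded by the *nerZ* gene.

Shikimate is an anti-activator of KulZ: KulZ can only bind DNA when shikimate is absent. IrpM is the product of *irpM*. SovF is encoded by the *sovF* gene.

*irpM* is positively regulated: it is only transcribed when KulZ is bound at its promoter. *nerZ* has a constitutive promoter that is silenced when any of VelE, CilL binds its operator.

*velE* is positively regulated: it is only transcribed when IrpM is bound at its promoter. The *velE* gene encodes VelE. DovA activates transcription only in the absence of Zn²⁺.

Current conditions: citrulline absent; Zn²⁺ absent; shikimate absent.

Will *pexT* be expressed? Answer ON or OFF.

Shikimate is absent, so KulZ is active.
No repressor is bound and KulZ is active, so *irpM* is transcribed.
So IrpM is produced and active.
No repressor is bound and IrpM is active, so *velE* is transcribed.
So VelE is produced and active.
Citrulline is absent, so CilL is active.
With repressor VelE bound, *nerZ* is not transcribed.
So NerZ is not produced.
Zn²⁺ is absent, so DovA is active.
No repressor is bound and DovA is active, so *sovF* is transcribed.
So SovF is produced and active.
With repressor SovF bound, *pexT* is not transcribed.

OFF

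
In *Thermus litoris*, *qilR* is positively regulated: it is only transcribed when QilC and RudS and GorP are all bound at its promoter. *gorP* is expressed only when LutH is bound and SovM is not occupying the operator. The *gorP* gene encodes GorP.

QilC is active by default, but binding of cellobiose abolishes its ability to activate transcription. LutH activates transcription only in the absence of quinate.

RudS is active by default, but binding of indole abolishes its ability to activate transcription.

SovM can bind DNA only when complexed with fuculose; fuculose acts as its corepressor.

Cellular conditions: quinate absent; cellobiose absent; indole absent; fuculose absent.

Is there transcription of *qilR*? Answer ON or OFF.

Cellobiose is absent, so QilC is active.
Indole is absent, so RudS is active.
Quinate is absent, so LutH is active.
Fuculose is absent, so SovM is inactive.
No repressor is bound and LutH is active, so *gorP* is transcribed.
So GorP is produced and active.
No repressor is bound and QilC and RudS and GorP are active, so *qilR* is transcribed.

ON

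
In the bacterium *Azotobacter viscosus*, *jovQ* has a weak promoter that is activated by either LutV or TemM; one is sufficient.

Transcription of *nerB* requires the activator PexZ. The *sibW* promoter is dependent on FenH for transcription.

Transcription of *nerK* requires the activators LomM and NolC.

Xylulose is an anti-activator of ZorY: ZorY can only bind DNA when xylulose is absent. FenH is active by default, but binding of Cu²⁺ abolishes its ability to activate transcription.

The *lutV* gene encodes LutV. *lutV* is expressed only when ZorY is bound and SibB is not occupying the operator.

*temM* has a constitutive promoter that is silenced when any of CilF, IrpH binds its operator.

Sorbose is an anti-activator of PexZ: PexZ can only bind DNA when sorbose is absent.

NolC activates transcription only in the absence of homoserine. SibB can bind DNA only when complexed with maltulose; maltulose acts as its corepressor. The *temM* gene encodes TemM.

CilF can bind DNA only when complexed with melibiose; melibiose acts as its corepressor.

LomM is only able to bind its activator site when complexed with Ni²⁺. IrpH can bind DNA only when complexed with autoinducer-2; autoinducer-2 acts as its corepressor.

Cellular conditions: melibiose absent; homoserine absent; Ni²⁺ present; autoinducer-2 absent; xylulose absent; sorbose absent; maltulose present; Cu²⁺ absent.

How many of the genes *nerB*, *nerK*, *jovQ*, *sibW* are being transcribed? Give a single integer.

Sorbose is absent, so PexZ is active.
No repressor is bound and PexZ is active, so *nerB* is transcribed.
→ *nerB* is ON.
Ni²⁺ is present, so LomM is active.
Homoserine is absent, so NolC is active.
No repressor is bound and LomM and NolC are active, so *nerK* is transcribed.
→ *nerK* is ON.
Xylulose is absent, so ZorY is active.
Maltulose is present, so SibB is active.
With repressor SibB bound, *lutV* is not transcribed.
So LutV is not produced.
Melibiose is absent, so CilF is inactive.
Autoinducer-2 is absent, so IrpH is inactive.
With no repressor bound, *temM* is transcribed.
So TemM is produced and active.
Activator TemM is present, so *jovQ* is transcribed.
→ *jovQ* is ON.
Cu²⁺ is absent, so FenH is active.
No repressor is bound and FenH is active, so *sibW* is transcribed.
→ *sibW* is ON.
4 of the 4 genes are transcribed.

4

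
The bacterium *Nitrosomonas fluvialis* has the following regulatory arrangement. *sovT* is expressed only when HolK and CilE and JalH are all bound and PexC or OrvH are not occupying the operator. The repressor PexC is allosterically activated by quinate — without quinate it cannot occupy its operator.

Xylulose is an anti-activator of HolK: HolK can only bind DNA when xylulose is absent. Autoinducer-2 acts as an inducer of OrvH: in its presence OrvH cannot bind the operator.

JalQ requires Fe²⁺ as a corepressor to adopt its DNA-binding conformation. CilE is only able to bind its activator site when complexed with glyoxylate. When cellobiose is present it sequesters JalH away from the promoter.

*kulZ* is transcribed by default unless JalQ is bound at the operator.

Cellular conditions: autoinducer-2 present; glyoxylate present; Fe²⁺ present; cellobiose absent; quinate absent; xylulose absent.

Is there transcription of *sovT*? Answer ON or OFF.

Quinate is absent, so PexC is inactive.
Xylulose is absent, so HolK is active.
Glyoxylate is present, so CilE is active.
Cellobiose is absent, so JalH is active.
Autoinducer-2 is present, so OrvH is inactive.
No repressor is bound and HolK and CilE and JalH are active, so *sovT* is transcribed.

ON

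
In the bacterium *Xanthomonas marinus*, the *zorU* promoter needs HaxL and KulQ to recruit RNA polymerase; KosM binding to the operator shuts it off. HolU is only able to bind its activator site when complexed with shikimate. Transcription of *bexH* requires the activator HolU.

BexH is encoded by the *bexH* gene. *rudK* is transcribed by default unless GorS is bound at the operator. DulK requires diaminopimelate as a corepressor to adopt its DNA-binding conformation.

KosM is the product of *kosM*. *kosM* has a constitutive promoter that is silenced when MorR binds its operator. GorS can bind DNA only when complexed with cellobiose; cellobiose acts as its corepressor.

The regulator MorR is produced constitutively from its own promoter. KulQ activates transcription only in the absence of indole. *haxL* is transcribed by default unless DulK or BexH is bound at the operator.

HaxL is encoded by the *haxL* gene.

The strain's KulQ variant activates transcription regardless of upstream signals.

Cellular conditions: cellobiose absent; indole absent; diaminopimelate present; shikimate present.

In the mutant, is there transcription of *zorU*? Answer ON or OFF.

OFF

Diaminopimelate is present, so DulK is active.
Shikimate is present, so HolU is active.
No repressor is bound and HolU is active, so *bexH* is transcribed.
So BexH is produced and active.
With repressor DulK bound, *haxL* is not transcribed.
So HaxL is not produced.
MorR is produced constitutively and is active.
With repressor MorR bound, *kosM* is not transcribed.
So KosM is not produced.
KulQ is constitutively active in this strain.
Required activator HaxL is absent, so *zorU* is not transcribed.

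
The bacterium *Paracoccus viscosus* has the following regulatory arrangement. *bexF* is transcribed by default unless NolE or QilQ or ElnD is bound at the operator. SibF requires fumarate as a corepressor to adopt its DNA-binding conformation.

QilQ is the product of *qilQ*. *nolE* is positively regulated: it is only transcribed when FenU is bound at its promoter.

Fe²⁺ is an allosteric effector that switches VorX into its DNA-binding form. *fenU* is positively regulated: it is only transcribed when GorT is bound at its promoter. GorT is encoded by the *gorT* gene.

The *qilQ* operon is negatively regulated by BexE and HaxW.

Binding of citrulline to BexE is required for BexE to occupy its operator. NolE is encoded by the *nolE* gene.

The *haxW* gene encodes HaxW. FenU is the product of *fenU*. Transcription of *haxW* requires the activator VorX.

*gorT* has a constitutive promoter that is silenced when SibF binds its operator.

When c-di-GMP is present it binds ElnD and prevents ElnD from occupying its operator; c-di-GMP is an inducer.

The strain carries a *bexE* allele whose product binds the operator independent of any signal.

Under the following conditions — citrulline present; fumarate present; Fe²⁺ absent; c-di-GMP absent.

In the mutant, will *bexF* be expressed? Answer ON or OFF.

OFF

Fumarate is present, so SibF is active.
With repressor SibF bound, *gorT* is not transcribed.
So GorT is not produced.
Required activator GorT is absent, so *fenU* is not transcribed.
So FenU is not produced.
Required activator FenU is absent, so *nolE* is not transcribed.
So NolE is not produced.
BexE is constitutively active in this strain.
Fe²⁺ is absent, so VorX is inactive.
Required activator VorX is absent, so *haxW* is not transcribed.
So HaxW is not produced.
With repressor BexE bound, *qilQ* is not transcribed.
So QilQ is not produced.
c-di-GMP is absent, so ElnD is active.
With repressor ElnD bound, *bexF* is not transcribed.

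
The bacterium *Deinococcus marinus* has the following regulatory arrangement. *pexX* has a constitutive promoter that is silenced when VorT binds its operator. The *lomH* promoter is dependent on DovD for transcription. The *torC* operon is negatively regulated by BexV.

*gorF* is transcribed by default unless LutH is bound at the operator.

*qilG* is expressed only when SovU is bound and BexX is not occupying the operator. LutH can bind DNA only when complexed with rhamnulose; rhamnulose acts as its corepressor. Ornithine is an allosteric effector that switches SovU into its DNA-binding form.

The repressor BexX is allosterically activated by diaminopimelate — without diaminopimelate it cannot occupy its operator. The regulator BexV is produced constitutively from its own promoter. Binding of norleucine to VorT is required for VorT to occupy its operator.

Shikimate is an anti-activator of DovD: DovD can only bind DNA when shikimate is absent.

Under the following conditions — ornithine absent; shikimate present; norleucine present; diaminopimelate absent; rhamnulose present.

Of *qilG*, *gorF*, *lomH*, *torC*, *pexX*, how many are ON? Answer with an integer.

Diaminopimelate is absent, so BexX is inactive.
Ornithine is absent, so SovU is inactive.
Required activator SovU is absent, so *qilG* is not transcribed.
→ *qilG* is OFF.
Rhamnulose is present, so LutH is active.
With repressor LutH bound, *gorF* is not transcribed.
→ *gorF* is OFF.
Shikimate is present, so DovD is inactive.
Required activator DovD is absent, so *lomH* is not transcribed.
→ *lomH* is OFF.
BexV is produced constitutively and is active.
With repressor BexV bound, *torC* is not transcribed.
→ *torC* is OFF.
Norleucine is present, so VorT is active.
With repressor VorT bound, *pexX* is not transcribed.
→ *pexX* is OFF.
0 of the 5 genes are transcribed.

0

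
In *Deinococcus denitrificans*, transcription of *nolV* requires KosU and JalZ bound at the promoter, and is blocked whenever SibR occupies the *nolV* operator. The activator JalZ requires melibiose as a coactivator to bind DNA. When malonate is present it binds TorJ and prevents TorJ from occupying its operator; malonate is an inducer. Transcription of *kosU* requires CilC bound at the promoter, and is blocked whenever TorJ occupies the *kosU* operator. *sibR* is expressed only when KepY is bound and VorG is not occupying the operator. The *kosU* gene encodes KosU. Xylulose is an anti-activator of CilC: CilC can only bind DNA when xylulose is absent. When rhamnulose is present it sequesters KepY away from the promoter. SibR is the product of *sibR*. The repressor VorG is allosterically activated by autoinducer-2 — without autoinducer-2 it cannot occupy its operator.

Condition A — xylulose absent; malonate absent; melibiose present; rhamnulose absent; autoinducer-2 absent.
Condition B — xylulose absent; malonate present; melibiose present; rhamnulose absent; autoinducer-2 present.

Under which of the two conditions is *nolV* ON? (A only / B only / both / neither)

Condition A:
Xylulose is absent, so CilC is active.
Malonate is absent, so TorJ is active.
With repressor TorJ bound, *kosU* is not transcribed.
So KosU is not produced.
Melibiose is present, so JalZ is active.
Rhamnulose is absent, so KepY is active.
Autoinducer-2 is absent, so VorG is inactive.
No repressor is bound and KepY is active, so *sibR* is transcribed.
So SibR is produced and active.
With repressor SibR bound, *nolV* is not transcribed.
→ *nolV* is OFF in A.
Condition B:
Xylulose is absent, so CilC is active.
Malonate is present, so TorJ is inactive.
No repressor is bound and CilC is active, so *kosU* is transcribed.
So KosU is produced and active.
Melibiose is present, so JalZ is active.
Rhamnulose is absent, so KepY is active.
Autoinducer-2 is present, so VorG is active.
With repressor VorG bound, *sibR* is not transcribed.
So SibR is not produced.
No repressor is bound and KosU and JalZ are active, so *nolV* is transcribed.
→ *nolV* is ON in B.

B only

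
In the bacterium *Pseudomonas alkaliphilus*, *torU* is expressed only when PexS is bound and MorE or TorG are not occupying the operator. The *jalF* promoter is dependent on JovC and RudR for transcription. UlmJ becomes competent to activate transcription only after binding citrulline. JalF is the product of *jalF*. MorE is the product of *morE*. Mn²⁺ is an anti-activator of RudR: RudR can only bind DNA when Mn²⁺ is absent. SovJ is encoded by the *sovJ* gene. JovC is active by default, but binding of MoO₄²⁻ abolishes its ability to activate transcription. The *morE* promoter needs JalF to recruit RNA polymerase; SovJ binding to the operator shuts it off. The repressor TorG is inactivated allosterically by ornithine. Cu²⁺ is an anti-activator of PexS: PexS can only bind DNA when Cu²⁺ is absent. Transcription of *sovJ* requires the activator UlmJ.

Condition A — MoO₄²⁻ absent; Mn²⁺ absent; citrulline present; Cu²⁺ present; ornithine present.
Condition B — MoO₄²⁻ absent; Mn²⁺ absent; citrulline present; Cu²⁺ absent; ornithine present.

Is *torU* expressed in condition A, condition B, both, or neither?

Condition A:
MoO₄²⁻ is absent, so JovC is active.
Mn²⁺ is absent, so RudR is active.
No repressor is bound and JovC and RudR are active, so *jalF* is transcribed.
So JalF is produced and active.
Citrulline is present, so UlmJ is active.
No repressor is bound and UlmJ is active, so *sovJ* is transcribed.
So SovJ is produced and active.
With repressor SovJ bound, *morE* is not transcribed.
So MorE is not produced.
Cu²⁺ is present, so PexS is inactive.
Ornithine is present, so TorG is inactive.
Required activator PexS is absent, so *torU* is not transcribed.
→ *torU* is OFF in A.
Condition B:
MoO₄²⁻ is absent, so JovC is active.
Mn²⁺ is absent, so RudR is active.
No repressor is bound and JovC and RudR are active, so *jalF* is transcribed.
So JalF is produced and active.
Citrulline is present, so UlmJ is active.
No repressor is bound and UlmJ is active, so *sovJ* is transcribed.
So SovJ is produced and active.
With repressor SovJ bound, *morE* is not transcribed.
So MorE is not produced.
Cu²⁺ is absent, so PexS is active.
Ornithine is present, so TorG is inactive.
No repressor is bound and PexS is active, so *torU* is transcribed.
→ *torU* is ON in B.

B only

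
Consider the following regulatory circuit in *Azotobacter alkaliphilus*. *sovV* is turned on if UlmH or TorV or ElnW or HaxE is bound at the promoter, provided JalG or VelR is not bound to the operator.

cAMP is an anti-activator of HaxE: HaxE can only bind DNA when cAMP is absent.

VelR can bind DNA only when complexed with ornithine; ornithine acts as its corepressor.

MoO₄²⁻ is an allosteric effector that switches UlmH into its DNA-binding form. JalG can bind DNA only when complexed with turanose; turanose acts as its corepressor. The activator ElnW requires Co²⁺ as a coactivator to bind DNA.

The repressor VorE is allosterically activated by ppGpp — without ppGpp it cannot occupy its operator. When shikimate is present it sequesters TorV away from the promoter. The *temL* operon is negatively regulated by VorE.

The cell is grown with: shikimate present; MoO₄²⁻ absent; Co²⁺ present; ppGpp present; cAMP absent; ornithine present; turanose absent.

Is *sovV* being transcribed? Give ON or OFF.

OFF

Turanose is absent, so JalG is inactive.
MoO₄²⁻ is absent, so UlmH is inactive.
Shikimate is present, so TorV is inactive.
Ornithine is present, so VelR is active.
Co²⁺ is present, so ElnW is active.
cAMP is absent, so HaxE is active.
With repressor VelR bound, *sovV* is not transcribed.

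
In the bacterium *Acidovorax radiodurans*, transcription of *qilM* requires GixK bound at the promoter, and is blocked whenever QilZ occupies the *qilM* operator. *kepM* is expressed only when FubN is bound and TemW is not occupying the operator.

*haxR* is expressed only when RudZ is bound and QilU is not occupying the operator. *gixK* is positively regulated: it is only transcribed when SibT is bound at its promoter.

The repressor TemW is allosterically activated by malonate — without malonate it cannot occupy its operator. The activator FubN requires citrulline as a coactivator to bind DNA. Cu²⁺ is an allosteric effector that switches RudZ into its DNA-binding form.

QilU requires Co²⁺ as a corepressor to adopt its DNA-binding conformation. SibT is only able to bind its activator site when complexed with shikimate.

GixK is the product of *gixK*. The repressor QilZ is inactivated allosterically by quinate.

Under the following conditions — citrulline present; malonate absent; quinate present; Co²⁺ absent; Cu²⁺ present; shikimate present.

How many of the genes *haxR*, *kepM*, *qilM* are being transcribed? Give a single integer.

Cu²⁺ is present, so RudZ is active.
Co²⁺ is absent, so QilU is inactive.
No repressor is bound and RudZ is active, so *haxR* is transcribed.
→ *haxR* is ON.
Malonate is absent, so TemW is inactive.
Citrulline is present, so FubN is active.
No repressor is bound and FubN is active, so *kepM* is transcribed.
→ *kepM* is ON.
Shikimate is present, so SibT is active.
No repressor is bound and SibT is active, so *gixK* is transcribed.
So GixK is produced and active.
Quinate is present, so QilZ is inactive.
No repressor is bound and GixK is active, so *qilM* is transcribed.
→ *qilM* is ON.
3 of the 3 genes are transcribed.

3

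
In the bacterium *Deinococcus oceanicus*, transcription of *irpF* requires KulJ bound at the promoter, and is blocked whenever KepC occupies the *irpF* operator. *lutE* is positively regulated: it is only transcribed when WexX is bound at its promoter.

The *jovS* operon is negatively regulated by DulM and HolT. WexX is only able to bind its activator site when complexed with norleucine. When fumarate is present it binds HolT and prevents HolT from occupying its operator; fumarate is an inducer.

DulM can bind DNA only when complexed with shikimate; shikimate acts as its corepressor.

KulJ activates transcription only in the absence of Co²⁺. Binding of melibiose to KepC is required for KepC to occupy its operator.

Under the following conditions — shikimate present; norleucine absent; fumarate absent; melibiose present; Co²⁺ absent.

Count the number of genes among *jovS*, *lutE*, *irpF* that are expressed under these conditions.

0

Shikimate is present, so DulM is active.
Fumarate is absent, so HolT is active.
With repressor DulM bound, *jovS* is not transcribed.
→ *jovS* is OFF.
Norleucine is absent, so WexX is inactive.
Required activator WexX is absent, so *lutE* is not transcribed.
→ *lutE* is OFF.
Co²⁺ is absent, so KulJ is active.
Melibiose is present, so KepC is active.
With repressor KepC bound, *irpF* is not transcribed.
→ *irpF* is OFF.
0 of the 3 genes are transcribed.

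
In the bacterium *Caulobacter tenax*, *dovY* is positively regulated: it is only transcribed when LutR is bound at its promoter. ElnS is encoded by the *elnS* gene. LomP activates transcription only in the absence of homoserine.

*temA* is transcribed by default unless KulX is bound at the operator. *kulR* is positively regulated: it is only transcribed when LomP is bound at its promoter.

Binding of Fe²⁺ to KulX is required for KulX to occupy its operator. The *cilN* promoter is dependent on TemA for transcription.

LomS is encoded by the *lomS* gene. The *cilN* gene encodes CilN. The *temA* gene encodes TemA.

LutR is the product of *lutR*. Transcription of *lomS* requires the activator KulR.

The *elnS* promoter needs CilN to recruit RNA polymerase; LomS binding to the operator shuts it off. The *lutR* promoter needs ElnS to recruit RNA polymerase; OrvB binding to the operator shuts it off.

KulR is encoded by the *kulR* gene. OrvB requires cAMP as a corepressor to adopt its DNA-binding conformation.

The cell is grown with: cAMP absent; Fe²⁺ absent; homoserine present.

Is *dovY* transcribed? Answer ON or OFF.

Homoserine is present, so LomP is inactive.
Required activator LomP is absent, so *kulR* is not transcribed.
So KulR is not produced.
Required activator KulR is absent, so *lomS* is not transcribed.
So LomS is not produced.
Fe²⁺ is absent, so KulX is inactive.
With no repressor bound, *temA* is transcribed.
So TemA is produced and active.
No repressor is bound and TemA is active, so *cilN* is transcribed.
So CilN is produced and active.
No repressor is bound and CilN is active, so *elnS* is transcribed.
So ElnS is produced and active.
cAMP is absent, so OrvB is inactive.
No repressor is bound and ElnS is active, so *lutR* is transcribed.
So LutR is produced and active.
No repressor is bound and LutR is active, so *dovY* is transcribed.

ON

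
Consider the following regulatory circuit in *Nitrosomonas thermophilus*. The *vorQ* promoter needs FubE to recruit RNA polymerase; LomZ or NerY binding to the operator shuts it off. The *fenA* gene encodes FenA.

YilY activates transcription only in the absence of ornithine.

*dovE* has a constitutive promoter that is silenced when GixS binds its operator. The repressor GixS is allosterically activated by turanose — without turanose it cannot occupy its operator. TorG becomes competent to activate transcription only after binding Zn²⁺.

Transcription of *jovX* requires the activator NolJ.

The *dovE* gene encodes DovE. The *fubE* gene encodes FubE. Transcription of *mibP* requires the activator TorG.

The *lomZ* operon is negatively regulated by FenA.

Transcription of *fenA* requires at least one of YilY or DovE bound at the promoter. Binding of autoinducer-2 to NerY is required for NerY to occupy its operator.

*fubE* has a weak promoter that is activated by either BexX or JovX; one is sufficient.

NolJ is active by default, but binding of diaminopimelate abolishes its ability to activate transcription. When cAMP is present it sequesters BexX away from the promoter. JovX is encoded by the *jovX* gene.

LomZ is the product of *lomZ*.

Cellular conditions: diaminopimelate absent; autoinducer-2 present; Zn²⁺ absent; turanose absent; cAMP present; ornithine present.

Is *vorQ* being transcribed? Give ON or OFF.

OFF

Ornithine is present, so YilY is inactive.
Turanose is absent, so GixS is inactive.
With no repressor bound, *dovE* is transcribed.
So DovE is produced and active.
Activator DovE is present, so *fenA* is transcribed.
So FenA is produced and active.
With repressor FenA bound, *lomZ* is not transcribed.
So LomZ is not produced.
Autoinducer-2 is present, so NerY is active.
cAMP is present, so BexX is inactive.
Diaminopimelate is absent, so NolJ is active.
No repressor is bound and NolJ is active, so *jovX* is transcribed.
So JovX is produced and active.
Activator JovX is present, so *fubE* is transcribed.
So FubE is produced and active.
With repressor NerY bound, *vorQ* is not transcribed.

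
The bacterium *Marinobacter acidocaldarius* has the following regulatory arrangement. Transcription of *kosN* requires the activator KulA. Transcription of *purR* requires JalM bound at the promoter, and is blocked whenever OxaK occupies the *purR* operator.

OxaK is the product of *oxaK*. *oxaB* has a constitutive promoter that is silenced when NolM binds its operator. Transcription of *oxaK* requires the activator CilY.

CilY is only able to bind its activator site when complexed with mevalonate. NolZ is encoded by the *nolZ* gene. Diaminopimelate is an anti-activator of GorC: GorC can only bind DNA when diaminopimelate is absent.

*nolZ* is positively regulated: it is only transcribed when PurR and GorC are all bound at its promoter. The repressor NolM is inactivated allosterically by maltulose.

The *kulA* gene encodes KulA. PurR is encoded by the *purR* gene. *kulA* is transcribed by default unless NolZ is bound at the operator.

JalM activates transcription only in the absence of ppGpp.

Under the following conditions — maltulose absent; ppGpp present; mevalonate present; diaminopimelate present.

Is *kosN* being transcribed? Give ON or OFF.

Mevalonate is present, so CilY is active.
No repressor is bound and CilY is active, so *oxaK* is transcribed.
So OxaK is produced and active.
ppGpp is present, so JalM is inactive.
With repressor OxaK bound, *purR* is not transcribed.
So PurR is not produced.
Diaminopimelate is present, so GorC is inactive.
Required activator PurR is absent, so *nolZ* is not transcribed.
So NolZ is not produced.
With no repressor bound, *kulA* is transcribed.
So KulA is produced and active.
No repressor is bound and KulA is active, so *kosN* is transcribed.

ON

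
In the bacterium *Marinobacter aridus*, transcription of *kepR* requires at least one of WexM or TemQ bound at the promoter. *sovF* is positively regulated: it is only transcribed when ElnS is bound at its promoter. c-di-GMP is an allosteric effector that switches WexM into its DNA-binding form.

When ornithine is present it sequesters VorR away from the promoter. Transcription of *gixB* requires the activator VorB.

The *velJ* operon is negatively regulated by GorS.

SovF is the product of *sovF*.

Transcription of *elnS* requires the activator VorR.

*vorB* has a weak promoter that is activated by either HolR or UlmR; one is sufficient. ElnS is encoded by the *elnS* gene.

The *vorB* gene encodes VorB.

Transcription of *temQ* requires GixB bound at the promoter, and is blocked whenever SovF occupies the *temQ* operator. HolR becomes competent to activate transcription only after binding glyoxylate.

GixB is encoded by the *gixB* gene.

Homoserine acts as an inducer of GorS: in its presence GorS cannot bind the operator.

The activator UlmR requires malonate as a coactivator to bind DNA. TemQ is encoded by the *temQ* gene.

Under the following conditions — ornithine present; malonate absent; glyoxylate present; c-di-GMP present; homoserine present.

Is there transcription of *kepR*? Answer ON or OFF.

ON

c-di-GMP is present, so WexM is active.
Ornithine is present, so VorR is inactive.
Required activator VorR is absent, so *elnS* is not transcribed.
So ElnS is not produced.
Required activator ElnS is absent, so *sovF* is not transcribed.
So SovF is not produced.
Glyoxylate is present, so HolR is active.
Malonate is absent, so UlmR is inactive.
Activator HolR is present, so *vorB* is transcribed.
So VorB is produced and active.
No repressor is bound and VorB is active, so *gixB* is transcribed.
So GixB is produced and active.
No repressor is bound and GixB is active, so *temQ* is transcribed.
So TemQ is produced and active.
Activator WexM is present, so *kepR* is transcribed.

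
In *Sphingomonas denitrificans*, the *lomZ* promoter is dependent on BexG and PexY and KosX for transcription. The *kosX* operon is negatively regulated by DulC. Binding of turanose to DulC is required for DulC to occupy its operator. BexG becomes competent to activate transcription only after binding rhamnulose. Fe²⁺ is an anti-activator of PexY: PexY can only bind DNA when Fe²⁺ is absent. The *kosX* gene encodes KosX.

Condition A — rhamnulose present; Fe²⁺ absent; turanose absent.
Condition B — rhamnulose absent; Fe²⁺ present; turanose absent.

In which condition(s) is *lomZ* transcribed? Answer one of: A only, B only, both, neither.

Condition A:
Rhamnulose is present, so BexG is active.
Fe²⁺ is absent, so PexY is active.
Turanose is absent, so DulC is inactive.
With no repressor bound, *kosX* is transcribed.
So KosX is produced and active.
No repressor is bound and BexG and PexY and KosX are active, so *lomZ* is transcribed.
→ *lomZ* is ON in A.
Condition B:
Rhamnulose is absent, so BexG is inactive.
Fe²⁺ is present, so PexY is inactive.
Turanose is absent, so DulC is inactive.
With no repressor bound, *kosX* is transcribed.
So KosX is produced and active.
Required activator BexG is absent, so *lomZ* is not transcribed.
→ *lomZ* is OFF in B.

A only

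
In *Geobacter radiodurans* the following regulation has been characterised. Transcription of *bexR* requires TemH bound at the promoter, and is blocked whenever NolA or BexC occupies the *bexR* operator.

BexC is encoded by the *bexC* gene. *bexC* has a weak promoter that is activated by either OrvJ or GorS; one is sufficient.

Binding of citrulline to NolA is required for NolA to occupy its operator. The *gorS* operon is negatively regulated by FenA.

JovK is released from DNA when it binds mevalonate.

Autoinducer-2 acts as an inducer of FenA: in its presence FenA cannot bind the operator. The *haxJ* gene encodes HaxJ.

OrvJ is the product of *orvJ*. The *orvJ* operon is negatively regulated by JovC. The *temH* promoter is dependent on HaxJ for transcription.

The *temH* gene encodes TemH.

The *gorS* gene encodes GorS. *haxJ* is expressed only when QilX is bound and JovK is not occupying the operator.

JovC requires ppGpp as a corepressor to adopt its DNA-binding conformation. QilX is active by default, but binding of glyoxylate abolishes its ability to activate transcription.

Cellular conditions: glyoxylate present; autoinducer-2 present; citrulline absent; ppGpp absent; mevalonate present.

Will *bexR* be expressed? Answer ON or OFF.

OFF

Glyoxylate is present, so QilX is inactive.
Mevalonate is present, so JovK is inactive.
Required activator QilX is absent, so *haxJ* is not transcribed.
So HaxJ is not produced.
Required activator HaxJ is absent, so *temH* is not transcribed.
So TemH is not produced.
Citrulline is absent, so NolA is inactive.
ppGpp is absent, so JovC is inactive.
With no repressor bound, *orvJ* is transcribed.
So OrvJ is produced and active.
Autoinducer-2 is present, so FenA is inactive.
With no repressor bound, *gorS* is transcribed.
So GorS is produced and active.
Activator OrvJ is present, so *bexC* is transcribed.
So BexC is produced and active.
With repressor BexC bound, *bexR* is not transcribed.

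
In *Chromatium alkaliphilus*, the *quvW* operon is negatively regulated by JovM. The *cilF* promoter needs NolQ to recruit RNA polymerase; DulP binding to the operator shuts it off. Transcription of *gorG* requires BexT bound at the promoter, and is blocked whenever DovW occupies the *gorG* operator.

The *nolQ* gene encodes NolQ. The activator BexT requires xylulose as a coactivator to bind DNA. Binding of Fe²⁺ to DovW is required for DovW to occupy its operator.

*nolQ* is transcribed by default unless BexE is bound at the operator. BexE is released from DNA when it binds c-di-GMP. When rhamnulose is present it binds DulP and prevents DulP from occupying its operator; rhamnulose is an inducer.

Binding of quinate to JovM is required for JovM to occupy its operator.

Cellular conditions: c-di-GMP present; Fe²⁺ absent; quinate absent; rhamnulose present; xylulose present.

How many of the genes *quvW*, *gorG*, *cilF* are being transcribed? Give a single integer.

3

Quinate is absent, so JovM is inactive.
With no repressor bound, *quvW* is transcribed.
→ *quvW* is ON.
Fe²⁺ is absent, so DovW is inactive.
Xylulose is present, so BexT is active.
No repressor is bound and BexT is active, so *gorG* is transcribed.
→ *gorG* is ON.
c-di-GMP is present, so BexE is inactive.
With no repressor bound, *nolQ* is transcribed.
So NolQ is produced and active.
Rhamnulose is present, so DulP is inactive.
No repressor is bound and NolQ is active, so *cilF* is transcribed.
→ *cilF* is ON.
3 of the 3 genes are transcribed.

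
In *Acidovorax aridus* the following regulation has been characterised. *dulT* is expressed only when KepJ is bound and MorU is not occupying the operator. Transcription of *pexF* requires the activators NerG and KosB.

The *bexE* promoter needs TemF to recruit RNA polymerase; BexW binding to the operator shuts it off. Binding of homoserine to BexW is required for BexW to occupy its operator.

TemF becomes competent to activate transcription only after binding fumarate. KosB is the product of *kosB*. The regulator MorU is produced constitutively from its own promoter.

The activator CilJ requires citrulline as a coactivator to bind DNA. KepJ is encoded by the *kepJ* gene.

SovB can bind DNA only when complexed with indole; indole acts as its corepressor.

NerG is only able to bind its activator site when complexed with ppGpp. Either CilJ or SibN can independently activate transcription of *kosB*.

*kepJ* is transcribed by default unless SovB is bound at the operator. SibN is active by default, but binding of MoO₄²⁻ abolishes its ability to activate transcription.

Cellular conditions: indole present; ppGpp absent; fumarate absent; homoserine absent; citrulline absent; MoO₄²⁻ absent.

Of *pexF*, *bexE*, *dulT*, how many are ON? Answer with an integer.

0

ppGpp is absent, so NerG is inactive.
Citrulline is absent, so CilJ is inactive.
MoO₄²⁻ is absent, so SibN is active.
Activator SibN is present, so *kosB* is transcribed.
So KosB is produced and active.
Required activator NerG is absent, so *pexF* is not transcribed.
→ *pexF* is OFF.
Homoserine is absent, so BexW is inactive.
Fumarate is absent, so TemF is inactive.
Required activator TemF is absent, so *bexE* is not transcribed.
→ *bexE* is OFF.
MorU is produced constitutively and is active.
Indole is present, so SovB is active.
With repressor SovB bound, *kepJ* is not transcribed.
So KepJ is not produced.
With repressor MorU bound, *dulT* is not transcribed.
→ *dulT* is OFF.
0 of the 3 genes are transcribed.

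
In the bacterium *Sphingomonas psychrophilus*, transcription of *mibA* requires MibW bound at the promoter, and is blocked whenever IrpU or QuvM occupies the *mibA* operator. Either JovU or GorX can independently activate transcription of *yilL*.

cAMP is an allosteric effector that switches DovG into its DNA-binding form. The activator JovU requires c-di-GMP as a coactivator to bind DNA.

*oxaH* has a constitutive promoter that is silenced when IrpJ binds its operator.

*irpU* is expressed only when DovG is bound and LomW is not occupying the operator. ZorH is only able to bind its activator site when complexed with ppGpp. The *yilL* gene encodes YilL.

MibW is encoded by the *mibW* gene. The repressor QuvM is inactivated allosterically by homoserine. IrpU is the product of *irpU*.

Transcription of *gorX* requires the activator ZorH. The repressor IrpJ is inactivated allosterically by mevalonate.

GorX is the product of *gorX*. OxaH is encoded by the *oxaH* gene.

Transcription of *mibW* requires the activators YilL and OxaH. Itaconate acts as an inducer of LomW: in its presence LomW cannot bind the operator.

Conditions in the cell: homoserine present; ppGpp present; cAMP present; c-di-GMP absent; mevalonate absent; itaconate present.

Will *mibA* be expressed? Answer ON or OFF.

c-di-GMP is absent, so JovU is inactive.
ppGpp is present, so ZorH is active.
No repressor is bound and ZorH is active, so *gorX* is transcribed.
So GorX is produced and active.
Activator GorX is present, so *yilL* is transcribed.
So YilL is produced and active.
Mevalonate is absent, so IrpJ is active.
With repressor IrpJ bound, *oxaH* is not transcribed.
So OxaH is not produced.
Required activator OxaH is absent, so *mibW* is not transcribed.
So MibW is not produced.
cAMP is present, so DovG is active.
Itaconate is present, so LomW is inactive.
No repressor is bound and DovG is active, so *irpU* is transcribed.
So IrpU is produced and active.
Homoserine is present, so QuvM is inactive.
With repressor IrpU bound, *mibA* is not transcribed.

OFF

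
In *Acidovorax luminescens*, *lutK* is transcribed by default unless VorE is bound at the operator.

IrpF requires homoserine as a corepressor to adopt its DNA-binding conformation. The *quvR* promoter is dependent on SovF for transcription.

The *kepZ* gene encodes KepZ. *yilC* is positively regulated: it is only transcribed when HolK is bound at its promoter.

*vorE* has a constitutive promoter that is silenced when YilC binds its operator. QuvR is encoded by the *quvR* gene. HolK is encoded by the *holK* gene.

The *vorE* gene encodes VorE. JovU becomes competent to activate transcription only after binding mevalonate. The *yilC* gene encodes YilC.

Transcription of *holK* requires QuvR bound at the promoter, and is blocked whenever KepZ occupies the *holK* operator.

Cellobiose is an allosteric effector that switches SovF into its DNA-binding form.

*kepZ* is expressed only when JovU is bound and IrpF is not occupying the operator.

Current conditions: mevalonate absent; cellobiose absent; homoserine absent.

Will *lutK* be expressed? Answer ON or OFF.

OFF

Homoserine is absent, so IrpF is inactive.
Mevalonate is absent, so JovU is inactive.
Required activator JovU is absent, so *kepZ* is not transcribed.
So KepZ is not produced.
Cellobiose is absent, so SovF is inactive.
Required activator SovF is absent, so *quvR* is not transcribed.
So QuvR is not produced.
Required activator QuvR is absent, so *holK* is not transcribed.
So HolK is not produced.
Required activator HolK is absent, so *yilC* is not transcribed.
So YilC is not produced.
With no repressor bound, *vorE* is transcribed.
So VorE is produced and active.
With repressor VorE bound, *lutK* is not transcribed.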